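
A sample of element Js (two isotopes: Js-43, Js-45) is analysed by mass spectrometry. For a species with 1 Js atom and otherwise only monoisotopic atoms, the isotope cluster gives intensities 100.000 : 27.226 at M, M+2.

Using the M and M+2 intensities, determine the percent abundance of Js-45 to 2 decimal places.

21.40%

Write p for the Js-43 fraction. I(M+2)/I(M) = [C(1,1)·p^0·(1−p)] / p^1 = 1·(1−p)/p = 27.226/100.000 = 0.2723
(1−p)/p = 0.2723/1 = 0.2723  ⇒  p = 1/(1 + 0.2723) = 0.7860
Js-43: 78.60%, Js-45: 21.40%.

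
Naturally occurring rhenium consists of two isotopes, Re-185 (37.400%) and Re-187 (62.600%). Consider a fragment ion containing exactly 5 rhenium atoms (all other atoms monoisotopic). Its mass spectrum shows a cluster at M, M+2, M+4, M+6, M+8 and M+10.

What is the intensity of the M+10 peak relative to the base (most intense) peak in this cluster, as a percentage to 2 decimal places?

28.02%

Binomial terms of (0.37400 + 0.62600)^5: M 0.0073, M+2 0.0612, M+4 0.2050, M+6 0.3431, M+8 0.2872, M+10 0.0961 → M+6 is the base peak.
P(M+6) = C(5,3) × 0.37400^2 × 0.62600^3 = 10 × 0.139876 × 0.24531438 = 0.343136 (base)
P(M+10) = C(5,5) × 0.37400^0 × 0.62600^5 = 1 × 1.0000 × 0.09613282 = 0.096133
Relative intensity = 0.096133 / 0.343136 × 100 = 28.02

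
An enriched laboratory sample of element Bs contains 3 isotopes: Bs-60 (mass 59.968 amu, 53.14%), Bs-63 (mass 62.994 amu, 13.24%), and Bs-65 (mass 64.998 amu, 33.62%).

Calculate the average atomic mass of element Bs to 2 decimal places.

62.06 amu

Average mass = Σ (abundance × isotope mass) = 0.5314 × 59.968 + 0.1324 × 62.994 + 0.3362 × 64.998
= 31.8670 + 8.3404 + 21.8523 = 62.0597 amu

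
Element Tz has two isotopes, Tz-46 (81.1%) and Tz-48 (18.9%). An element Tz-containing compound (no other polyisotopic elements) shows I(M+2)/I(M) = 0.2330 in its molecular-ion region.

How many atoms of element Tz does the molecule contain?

1

The M+2/M ratio from n Tz atoms is n · q/p = n · 0.189/0.811.
n = 0.2330 × 0.811/0.189 = 1.00 ≈ 1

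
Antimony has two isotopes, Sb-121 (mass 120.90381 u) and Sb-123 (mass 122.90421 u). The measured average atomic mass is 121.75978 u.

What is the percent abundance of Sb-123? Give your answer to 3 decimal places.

42.790%

With x = fraction of Sb-121 (so Sb-123 is 1 − x):
120.90381·x + 122.90421·(1 − x) = 121.75978
(120.90381 − 122.90421)·x = 121.75978 − 122.90421
x = -1.14443 / -2.00040 = 0.57210 → 57.210% Sb-121, 42.790% Sb-123.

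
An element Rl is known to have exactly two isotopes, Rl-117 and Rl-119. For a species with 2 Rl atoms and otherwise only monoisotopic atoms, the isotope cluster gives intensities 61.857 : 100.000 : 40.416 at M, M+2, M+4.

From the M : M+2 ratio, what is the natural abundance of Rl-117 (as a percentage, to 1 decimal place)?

55.3%

Write p for the Rl-117 fraction. I(M+2)/I(M) = [C(2,1)·p^1·(1−p)] / p^2 = 2·(1−p)/p = 100.000/61.857 = 1.6166
(1−p)/p = 1.6166/2 = 0.8083  ⇒  p = 1/(1 + 0.8083) = 0.5530
Rl-117: 55.3%, Rl-119: 44.7%.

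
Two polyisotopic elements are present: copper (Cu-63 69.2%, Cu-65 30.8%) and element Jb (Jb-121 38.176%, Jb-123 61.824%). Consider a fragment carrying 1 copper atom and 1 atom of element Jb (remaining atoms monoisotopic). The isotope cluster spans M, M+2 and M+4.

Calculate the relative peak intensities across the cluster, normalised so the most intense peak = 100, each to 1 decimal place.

Copper pattern (n=1): 0.6920 : 0.3080
Element Jb pattern (n=1): 0.38176 : 0.61824
Convolve the two distributions (both contribute in 2-u steps):
  M: 0.6920×0.38176 = 0.264178
  M+2: 0.6920×0.61824 + 0.3080×0.38176 = 0.545404
  M+4: 0.3080×0.61824 = 0.190418
Scale to base peak (0.545404) = 100: 48.4 : 100.0 : 34.9

48.4 : 100.0 : 34.9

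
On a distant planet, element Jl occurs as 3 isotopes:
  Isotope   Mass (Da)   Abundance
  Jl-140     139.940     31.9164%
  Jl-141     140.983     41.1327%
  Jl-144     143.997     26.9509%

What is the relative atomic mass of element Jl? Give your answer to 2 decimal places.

Ar = Σ fᵢ·mᵢ = 0.319164 × 139.940 + 0.411327 × 140.983 + 0.269509 × 143.997
= 44.6638 + 57.9901 + 38.8085 = 141.4624 Da

141.46 Da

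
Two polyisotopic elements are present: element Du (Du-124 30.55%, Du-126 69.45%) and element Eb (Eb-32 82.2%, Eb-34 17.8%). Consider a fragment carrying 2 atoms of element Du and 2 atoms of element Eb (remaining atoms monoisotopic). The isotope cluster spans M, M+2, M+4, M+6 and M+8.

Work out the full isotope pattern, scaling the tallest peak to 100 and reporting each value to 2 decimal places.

Element Du pattern (n=2): 0.09333025 : 0.4243395 : 0.48233025
Element Eb pattern (n=2): 0.675684 : 0.292632 : 0.031684
Convolve the two distributions (both contribute in 2-u steps):
  M: 0.09333025×0.675684 = 0.063062
  M+2: 0.09333025×0.292632 + 0.4243395×0.675684 = 0.314031
  M+4: 0.09333025×0.031684 + 0.4243395×0.292632 + 0.48233025×0.675684 = 0.453035
  M+6: 0.4243395×0.031684 + 0.48233025×0.292632 = 0.154590
  M+8: 0.48233025×0.031684 = 0.015282
Scale to base peak (0.453035) = 100: 13.92 : 69.32 : 100.00 : 34.12 : 3.37

13.92 : 69.32 : 100.00 : 34.12 : 3.37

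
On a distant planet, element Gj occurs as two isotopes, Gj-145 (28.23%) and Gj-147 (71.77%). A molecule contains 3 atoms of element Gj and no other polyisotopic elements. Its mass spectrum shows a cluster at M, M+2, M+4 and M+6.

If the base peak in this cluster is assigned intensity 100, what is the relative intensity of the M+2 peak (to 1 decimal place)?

39.3

Binomial terms of (0.2823 + 0.7177)^3: M 0.0225, M+2 0.1716, M+4 0.4362, M+6 0.3697 → M+4 is the base peak.
P(M+4) = C(3,2) × 0.2823^1 × 0.7177^2 = 3 × 0.2823 × 0.51509329 = 0.436233 (base)
P(M+2) = C(3,1) × 0.2823^2 × 0.7177^1 = 3 × 0.07969329 × 0.7177 = 0.171588
Relative intensity = 0.171588 / 0.436233 × 100 = 39.3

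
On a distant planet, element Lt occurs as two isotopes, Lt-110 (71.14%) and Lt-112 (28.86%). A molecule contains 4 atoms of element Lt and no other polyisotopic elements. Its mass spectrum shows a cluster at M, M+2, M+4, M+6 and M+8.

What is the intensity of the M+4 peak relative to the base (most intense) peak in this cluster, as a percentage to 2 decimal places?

60.85%

Term probabilities: M 0.2561, M+2 0.4156, M+4 0.2529, M+6 0.0684, M+8 0.0069. Base peak = M+2.
P(M+2) = C(4,1) × 0.7114^3 × 0.2886^1 = 4 × 0.3600324 × 0.2886 = 0.415621 (base)
P(M+4) = C(4,2) × 0.7114^2 × 0.2886^2 = 6 × 0.50608996 × 0.08328996 = 0.252913
Relative intensity = 0.252913 / 0.415621 × 100 = 60.85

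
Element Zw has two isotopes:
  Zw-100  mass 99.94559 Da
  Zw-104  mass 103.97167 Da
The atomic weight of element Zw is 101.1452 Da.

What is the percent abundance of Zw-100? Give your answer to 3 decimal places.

70.204%

Let x be the fractional abundance of Zw-100; then Zw-104 has abundance 1 − x.
99.94559·x + 103.97167·(1 − x) = 101.1452
(99.94559 − 103.97167)·x = 101.1452 − 103.97167
x = -2.82647 / -4.02608 = 0.70204 → 70.204% Zw-100, 29.796% Zw-104.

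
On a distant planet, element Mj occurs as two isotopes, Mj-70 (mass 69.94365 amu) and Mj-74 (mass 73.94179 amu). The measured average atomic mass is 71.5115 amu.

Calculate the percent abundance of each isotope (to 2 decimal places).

Let x be the fractional abundance of Mj-70; then Mj-74 has abundance 1 − x.
69.94365·x + 73.94179·(1 − x) = 71.5115
(69.94365 − 73.94179)·x = 71.5115 − 73.94179
x = -2.43029 / -3.99814 = 0.60786 → 60.79% Mj-70, 39.21% Mj-74.

Mj-70: 60.79%, Mj-74: 39.21%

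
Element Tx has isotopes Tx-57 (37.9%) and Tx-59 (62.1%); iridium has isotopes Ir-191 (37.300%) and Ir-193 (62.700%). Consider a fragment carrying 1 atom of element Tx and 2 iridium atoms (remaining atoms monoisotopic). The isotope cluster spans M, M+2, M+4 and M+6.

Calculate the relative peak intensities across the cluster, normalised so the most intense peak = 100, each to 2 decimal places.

12.00 : 60.00 : 100.00 : 55.55

Element Tx pattern (n=1): 0.3790 : 0.6210
Iridium pattern (n=2): 0.139129 : 0.467742 : 0.393129
Convolve the two distributions (both contribute in 2-u steps):
  M: 0.3790×0.139129 = 0.052730
  M+2: 0.3790×0.467742 + 0.6210×0.139129 = 0.263673
  M+4: 0.3790×0.393129 + 0.6210×0.467742 = 0.439464
  M+6: 0.6210×0.393129 = 0.244133
Scale to base peak (0.439464) = 100: 12.00 : 60.00 : 100.00 : 55.55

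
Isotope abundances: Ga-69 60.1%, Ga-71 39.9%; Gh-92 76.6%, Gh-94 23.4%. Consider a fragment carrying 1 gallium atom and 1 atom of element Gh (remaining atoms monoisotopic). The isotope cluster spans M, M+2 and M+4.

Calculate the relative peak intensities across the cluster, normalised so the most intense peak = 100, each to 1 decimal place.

Gallium pattern (n=1): 0.6010 : 0.3990
Element Gh pattern (n=1): 0.7660 : 0.2340
Convolve the two distributions (both contribute in 2-u steps):
  M: 0.6010×0.7660 = 0.460366
  M+2: 0.6010×0.2340 + 0.3990×0.7660 = 0.446268
  M+4: 0.3990×0.2340 = 0.093366
Scale to base peak (0.460366) = 100: 100.0 : 96.9 : 20.3

100.0 : 96.9 : 20.3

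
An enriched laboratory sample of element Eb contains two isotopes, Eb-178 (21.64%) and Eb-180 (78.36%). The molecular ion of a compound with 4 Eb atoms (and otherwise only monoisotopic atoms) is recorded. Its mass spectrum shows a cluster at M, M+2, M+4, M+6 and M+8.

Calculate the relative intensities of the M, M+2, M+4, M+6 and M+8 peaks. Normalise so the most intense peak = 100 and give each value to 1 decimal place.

Expanding (0.2164 + 0.7836)^4:
P(M) = 0.2164^4 = 0.002193
P(M+2) = 4 × 0.2164^3 × 0.7836^1 = 0.031763
P(M+4) = 6 × 0.2164^2 × 0.7836^2 = 0.172526
P(M+6) = 4 × 0.2164^1 × 0.7836^3 = 0.416486
P(M+8) = 0.7836^4 = 0.377032
The M+6 peak is largest (0.416486); scaling to 100 gives 0.5 : 7.6 : 41.4 : 100.0 : 90.5.

0.5 : 7.6 : 41.4 : 100.0 : 90.5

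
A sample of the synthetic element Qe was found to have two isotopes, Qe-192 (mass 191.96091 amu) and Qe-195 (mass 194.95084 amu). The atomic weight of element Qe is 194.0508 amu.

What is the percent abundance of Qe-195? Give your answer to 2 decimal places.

69.90%

Let x be the fractional abundance of Qe-192; then Qe-195 has abundance 1 − x.
191.96091·x + 194.95084·(1 − x) = 194.0508
(191.96091 − 194.95084)·x = 194.0508 − 194.95084
x = -0.90004 / -2.98993 = 0.30102 → 30.10% Qe-192, 69.90% Qe-195.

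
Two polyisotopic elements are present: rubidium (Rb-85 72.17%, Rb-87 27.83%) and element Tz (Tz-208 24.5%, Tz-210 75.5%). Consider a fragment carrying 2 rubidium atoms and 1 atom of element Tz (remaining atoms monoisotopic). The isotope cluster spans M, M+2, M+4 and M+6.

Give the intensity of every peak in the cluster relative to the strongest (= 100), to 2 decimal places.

Rubidium pattern (n=2): 0.52085089 : 0.40169822 : 0.07745089
Element Tz pattern (n=1): 0.2450 : 0.7550
Convolve the two distributions (both contribute in 2-u steps):
  M: 0.52085089×0.2450 = 0.127608
  M+2: 0.52085089×0.7550 + 0.40169822×0.2450 = 0.491658
  M+4: 0.40169822×0.7550 + 0.07745089×0.2450 = 0.322258
  M+6: 0.07745089×0.7550 = 0.058475
Scale to base peak (0.491658) = 100: 25.95 : 100.00 : 65.55 : 11.89

25.95 : 100.00 : 65.55 : 11.89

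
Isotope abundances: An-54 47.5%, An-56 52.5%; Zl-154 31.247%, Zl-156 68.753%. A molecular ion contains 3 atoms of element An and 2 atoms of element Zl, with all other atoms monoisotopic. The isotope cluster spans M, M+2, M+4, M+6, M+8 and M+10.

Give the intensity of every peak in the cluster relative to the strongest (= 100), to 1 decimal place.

3.0 : 23.0 : 68.9 : 100.0 : 70.6 : 19.5

Element An pattern (n=3): 0.10717187 : 0.35535938 : 0.39276562 : 0.14470313
Element Zl pattern (n=2): 0.0976375 : 0.429665 : 0.4726975
Convolve the two distributions (both contribute in 2-u steps):
  M: 0.10717187×0.0976375 = 0.010464
  M+2: 0.10717187×0.429665 + 0.35535938×0.0976375 = 0.080744
  M+4: 0.10717187×0.4726975 + 0.35535938×0.429665 + 0.39276562×0.0976375 = 0.241694
  M+6: 0.35535938×0.4726975 + 0.39276562×0.429665 + 0.14470313×0.0976375 = 0.350864
  M+8: 0.39276562×0.4726975 + 0.14470313×0.429665 = 0.247833
  M+10: 0.14470313×0.4726975 = 0.068401
Scale to base peak (0.350864) = 100: 3.0 : 23.0 : 68.9 : 100.0 : 70.6 : 19.5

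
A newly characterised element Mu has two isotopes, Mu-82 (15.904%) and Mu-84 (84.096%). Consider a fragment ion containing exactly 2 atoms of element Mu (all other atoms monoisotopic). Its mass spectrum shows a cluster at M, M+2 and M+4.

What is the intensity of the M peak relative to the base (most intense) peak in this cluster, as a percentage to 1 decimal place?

Binomial terms of (0.15904 + 0.84096)^2: M 0.0253, M+2 0.2675, M+4 0.7072 → M+4 is the base peak.
P(M+4) = C(2,2) × 0.15904^0 × 0.84096^2 = 1 × 1.0000 × 0.70721372 = 0.707214 (base)
P(M) = C(2,0) × 0.15904^2 × 0.84096^0 = 1 × 0.02529372 × 1.0000 = 0.025294
Relative intensity = 0.025294 / 0.707214 × 100 = 3.6

3.6%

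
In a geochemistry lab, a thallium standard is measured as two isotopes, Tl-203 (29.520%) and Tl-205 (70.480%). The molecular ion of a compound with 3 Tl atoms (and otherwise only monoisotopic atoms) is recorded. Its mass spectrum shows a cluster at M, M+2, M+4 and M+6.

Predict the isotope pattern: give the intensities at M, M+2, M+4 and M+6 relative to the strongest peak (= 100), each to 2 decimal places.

Each Tl atom is independently Tl-203 (p = 0.29520) or Tl-205 (q = 0.70480); the cluster is the binomial expansion (p + q)^3.
P(M) = 0.29520^3 = 0.025725
P(M+2) = 3 × 0.29520^2 × 0.70480^1 = 0.184255
P(M+4) = 3 × 0.29520^1 × 0.70480^2 = 0.439916
P(M+6) = 0.70480^3 = 0.350104
The M+4 peak is largest (0.439916); scaling to 100 gives 5.85 : 41.88 : 100.00 : 79.58.

5.85 : 41.88 : 100.00 : 79.58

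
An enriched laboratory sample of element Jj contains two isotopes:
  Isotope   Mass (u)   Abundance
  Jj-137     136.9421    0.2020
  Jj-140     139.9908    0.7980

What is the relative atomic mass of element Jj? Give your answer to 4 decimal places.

Ar = Σ fᵢ·mᵢ = 0.2020 × 136.9421 + 0.7980 × 139.9908
= 27.66230 + 111.71266 = 139.37496 u

139.3750 u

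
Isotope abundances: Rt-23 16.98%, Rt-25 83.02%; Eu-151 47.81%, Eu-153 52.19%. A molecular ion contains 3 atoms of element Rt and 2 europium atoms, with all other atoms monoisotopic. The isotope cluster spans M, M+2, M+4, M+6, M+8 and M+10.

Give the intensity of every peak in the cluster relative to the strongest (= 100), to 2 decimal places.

0.29 : 4.95 : 30.80 : 85.41 : 100.00 : 40.89

Element Rt pattern (n=3): 0.00489568 : 0.07180908 : 0.3510948 : 0.57220044
Europium pattern (n=2): 0.22857961 : 0.49904078 : 0.27237961
Convolve the two distributions (both contribute in 2-u steps):
  M: 0.00489568×0.22857961 = 0.001119
  M+2: 0.00489568×0.49904078 + 0.07180908×0.22857961 = 0.018857
  M+4: 0.00489568×0.27237961 + 0.07180908×0.49904078 + 0.3510948×0.22857961 = 0.117422
  M+6: 0.07180908×0.27237961 + 0.3510948×0.49904078 + 0.57220044×0.22857961 = 0.325563
  M+8: 0.3510948×0.27237961 + 0.57220044×0.49904078 = 0.381182
  M+10: 0.57220044×0.27237961 = 0.155856
Scale to base peak (0.381182) = 100: 0.29 : 4.95 : 30.80 : 85.41 : 100.00 : 40.89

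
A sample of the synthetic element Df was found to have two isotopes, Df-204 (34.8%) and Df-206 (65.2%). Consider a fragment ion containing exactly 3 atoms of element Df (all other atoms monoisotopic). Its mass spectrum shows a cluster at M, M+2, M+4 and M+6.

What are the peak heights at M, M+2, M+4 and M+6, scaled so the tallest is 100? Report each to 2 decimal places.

9.50 : 53.37 : 100.00 : 62.45

Expanding (0.348 + 0.652)^3:
P(M) = 0.348^3 = 0.042144
P(M+2) = 3 × 0.348^2 × 0.652^1 = 0.236879
P(M+4) = 3 × 0.348^1 × 0.652^2 = 0.443809
P(M+6) = 0.652^3 = 0.277168
The M+4 peak is largest (0.443809); scaling to 100 gives 9.50 : 53.37 : 100.00 : 62.45.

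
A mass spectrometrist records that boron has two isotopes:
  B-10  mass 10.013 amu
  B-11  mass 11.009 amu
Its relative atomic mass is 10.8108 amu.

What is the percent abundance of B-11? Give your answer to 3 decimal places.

80.100%

Writing the weighted mean with unknown fraction x of B-10:
10.013·x + 11.009·(1 − x) = 10.8108
(10.013 − 11.009)·x = 10.8108 − 11.009
x = -0.1982 / -0.996 = 0.19900 → 19.900% B-10, 80.100% B-11.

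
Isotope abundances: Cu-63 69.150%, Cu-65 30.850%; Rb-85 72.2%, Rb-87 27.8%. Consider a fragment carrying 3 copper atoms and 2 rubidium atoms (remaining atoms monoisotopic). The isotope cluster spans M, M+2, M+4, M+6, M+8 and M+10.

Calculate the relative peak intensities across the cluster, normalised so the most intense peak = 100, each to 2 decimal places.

47.43 : 100.00 : 84.23 : 35.43 : 7.44 : 0.62

Copper pattern (n=3): 0.33065611 : 0.44254842 : 0.19743483 : 0.02936064
Rubidium pattern (n=2): 0.521284 : 0.401432 : 0.077284
Convolve the two distributions (both contribute in 2-u steps):
  M: 0.33065611×0.521284 = 0.172366
  M+2: 0.33065611×0.401432 + 0.44254842×0.521284 = 0.363429
  M+4: 0.33065611×0.077284 + 0.44254842×0.401432 + 0.19743483×0.521284 = 0.306127
  M+6: 0.44254842×0.077284 + 0.19743483×0.401432 + 0.02936064×0.521284 = 0.128764
  M+8: 0.19743483×0.077284 + 0.02936064×0.401432 = 0.027045
  M+10: 0.02936064×0.077284 = 0.002269
Scale to base peak (0.363429) = 100: 47.43 : 100.00 : 84.23 : 35.43 : 7.44 : 0.62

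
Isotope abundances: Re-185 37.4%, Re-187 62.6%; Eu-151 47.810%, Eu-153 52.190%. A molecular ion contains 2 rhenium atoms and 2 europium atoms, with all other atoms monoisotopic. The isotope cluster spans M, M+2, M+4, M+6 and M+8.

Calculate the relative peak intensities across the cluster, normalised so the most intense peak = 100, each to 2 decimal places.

Rhenium pattern (n=2): 0.139876 : 0.468248 : 0.391876
Europium pattern (n=2): 0.22857961 : 0.49904078 : 0.27237961
Convolve the two distributions (both contribute in 2-u steps):
  M: 0.139876×0.22857961 = 0.031973
  M+2: 0.139876×0.49904078 + 0.468248×0.22857961 = 0.176836
  M+4: 0.139876×0.27237961 + 0.468248×0.49904078 + 0.391876×0.22857961 = 0.361349
  M+6: 0.468248×0.27237961 + 0.391876×0.49904078 = 0.323103
  M+8: 0.391876×0.27237961 = 0.106739
Scale to base peak (0.361349) = 100: 8.85 : 48.94 : 100.00 : 89.42 : 29.54

8.85 : 48.94 : 100.00 : 89.42 : 29.54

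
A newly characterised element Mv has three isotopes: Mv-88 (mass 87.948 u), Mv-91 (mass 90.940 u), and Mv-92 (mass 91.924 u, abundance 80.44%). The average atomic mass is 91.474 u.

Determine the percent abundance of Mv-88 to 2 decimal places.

The remaining 19.56% is split between Mv-88 (fraction x) and Mv-91 (fraction 0.1956 − x).
Substituting: 87.948x + 90.940(0.1956 − x) = 17.5303344
(87.948 − 90.940)x = -0.2575296  ⇒  x = 0.08607, y = 0.10953
Mv-88: 8.61%, Mv-91: 10.95%.

8.61%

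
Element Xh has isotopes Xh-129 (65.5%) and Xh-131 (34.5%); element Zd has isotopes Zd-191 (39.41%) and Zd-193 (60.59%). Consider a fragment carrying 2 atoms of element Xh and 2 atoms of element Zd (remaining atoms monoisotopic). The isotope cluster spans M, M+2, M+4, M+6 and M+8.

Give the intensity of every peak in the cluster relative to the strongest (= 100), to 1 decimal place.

Element Xh pattern (n=2): 0.429025 : 0.45195 : 0.119025
Element Zd pattern (n=2): 0.15531481 : 0.47757038 : 0.36711481
Convolve the two distributions (both contribute in 2-u steps):
  M: 0.429025×0.15531481 = 0.066634
  M+2: 0.429025×0.47757038 + 0.45195×0.15531481 = 0.275084
  M+4: 0.429025×0.36711481 + 0.45195×0.47757038 + 0.119025×0.15531481 = 0.391826
  M+6: 0.45195×0.36711481 + 0.119025×0.47757038 = 0.222760
  M+8: 0.119025×0.36711481 = 0.043696
Scale to base peak (0.391826) = 100: 17.0 : 70.2 : 100.0 : 56.9 : 11.2

17.0 : 70.2 : 100.0 : 56.9 : 11.2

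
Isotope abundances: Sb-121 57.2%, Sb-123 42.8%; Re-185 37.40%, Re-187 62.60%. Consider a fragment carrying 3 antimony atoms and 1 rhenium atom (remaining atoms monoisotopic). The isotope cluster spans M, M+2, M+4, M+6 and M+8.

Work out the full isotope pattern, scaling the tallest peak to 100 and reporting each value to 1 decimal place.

Antimony pattern (n=3): 0.18714925 : 0.42010426 : 0.31434374 : 0.07840275
Rhenium pattern (n=1): 0.3740 : 0.6260
Convolve the two distributions (both contribute in 2-u steps):
  M: 0.18714925×0.3740 = 0.069994
  M+2: 0.18714925×0.6260 + 0.42010426×0.3740 = 0.274274
  M+4: 0.42010426×0.6260 + 0.31434374×0.3740 = 0.380550
  M+6: 0.31434374×0.6260 + 0.07840275×0.3740 = 0.226102
  M+8: 0.07840275×0.6260 = 0.049080
Scale to base peak (0.380550) = 100: 18.4 : 72.1 : 100.0 : 59.4 : 12.9

18.4 : 72.1 : 100.0 : 59.4 : 12.9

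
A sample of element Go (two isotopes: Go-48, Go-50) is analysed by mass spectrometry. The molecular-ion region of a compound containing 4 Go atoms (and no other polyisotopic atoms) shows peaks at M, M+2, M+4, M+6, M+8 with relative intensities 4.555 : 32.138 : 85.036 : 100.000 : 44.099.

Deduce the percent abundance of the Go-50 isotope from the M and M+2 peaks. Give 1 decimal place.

63.8%

Write p for the Go-48 fraction. I(M+2)/I(M) = [C(4,1)·p^3·(1−p)] / p^4 = 4·(1−p)/p = 32.138/4.555 = 7.0555
(1−p)/p = 7.0555/4 = 1.7639  ⇒  p = 1/(1 + 1.7639) = 0.3618
Go-48: 36.2%, Go-50: 63.8%.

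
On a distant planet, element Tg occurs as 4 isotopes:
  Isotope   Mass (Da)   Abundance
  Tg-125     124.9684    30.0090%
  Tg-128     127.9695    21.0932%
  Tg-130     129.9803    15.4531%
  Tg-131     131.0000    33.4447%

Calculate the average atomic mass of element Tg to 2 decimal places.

128.39 Da

The abundance-weighted mean is 0.300090 × 124.9684 + 0.210932 × 127.9695 + 0.154531 × 129.9803 + 0.334447 × 131.0000
= 37.50177 + 26.99286 + 20.08599 + 43.81256 = 128.39318 Da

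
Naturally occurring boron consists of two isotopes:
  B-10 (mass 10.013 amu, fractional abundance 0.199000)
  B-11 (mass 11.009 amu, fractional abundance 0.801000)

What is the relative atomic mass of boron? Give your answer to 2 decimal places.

10.81 amu

Weight each isotope mass by its fractional abundance: 0.199000 × 10.013 + 0.801000 × 11.009
= 1.9926 + 8.8182 = 10.8108 amu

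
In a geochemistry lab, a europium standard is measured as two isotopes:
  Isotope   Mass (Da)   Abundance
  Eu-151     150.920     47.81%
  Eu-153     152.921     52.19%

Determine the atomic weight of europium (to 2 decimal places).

Average mass = Σ (abundance × isotope mass) = 0.4781 × 150.920 + 0.5219 × 152.921
= 72.1549 + 79.8095 = 151.9644 Da

151.96 Da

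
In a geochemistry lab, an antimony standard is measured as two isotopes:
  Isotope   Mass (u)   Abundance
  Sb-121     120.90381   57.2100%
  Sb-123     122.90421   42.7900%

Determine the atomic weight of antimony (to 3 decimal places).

121.760 u

The abundance-weighted mean is 0.572100 × 120.90381 + 0.427900 × 122.90421
= 69.169070 + 52.590711 = 121.759781 u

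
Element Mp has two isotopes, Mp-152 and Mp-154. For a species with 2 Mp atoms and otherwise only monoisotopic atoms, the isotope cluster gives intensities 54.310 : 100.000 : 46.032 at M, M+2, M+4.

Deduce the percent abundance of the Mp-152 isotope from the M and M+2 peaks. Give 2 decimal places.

52.07%

If p is the fraction of Mp that is Mp-152, then I(M+2)/I(M) = [C(2,1)·p^1·(1−p)] / p^2 = 2·(1−p)/p = 100.000/54.310 = 1.8413
(1−p)/p = 1.8413/2 = 0.9206  ⇒  p = 1/(1 + 0.9206) = 0.5207
Mp-152: 52.07%, Mp-154: 47.93%.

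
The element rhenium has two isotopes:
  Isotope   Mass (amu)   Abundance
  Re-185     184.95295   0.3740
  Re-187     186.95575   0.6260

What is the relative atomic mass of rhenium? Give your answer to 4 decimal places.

186.2067 amu

Ar = Σ fᵢ·mᵢ = 0.3740 × 184.95295 + 0.6260 × 186.95575
= 69.172403 + 117.034300 = 186.206703 amu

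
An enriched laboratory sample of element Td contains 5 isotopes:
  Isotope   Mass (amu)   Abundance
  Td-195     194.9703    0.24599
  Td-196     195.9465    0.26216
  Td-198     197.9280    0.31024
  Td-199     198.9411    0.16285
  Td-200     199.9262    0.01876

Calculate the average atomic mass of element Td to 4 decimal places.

196.8834 amu

Average mass = Σ (abundance × isotope mass) = 0.24599 × 194.9703 + 0.26216 × 195.9465 + 0.31024 × 197.9280 + 0.16285 × 198.9411 + 0.01876 × 199.9262
= 47.96074 + 51.36933 + 61.40518 + 32.39756 + 3.75062 = 196.88343 amu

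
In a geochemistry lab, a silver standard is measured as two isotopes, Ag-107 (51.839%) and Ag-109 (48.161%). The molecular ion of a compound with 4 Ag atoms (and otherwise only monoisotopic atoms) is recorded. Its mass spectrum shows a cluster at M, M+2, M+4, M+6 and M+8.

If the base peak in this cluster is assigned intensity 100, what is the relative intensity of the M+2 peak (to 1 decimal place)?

(0.51839 + 0.48161)^4 gives M 0.0722, M+2 0.2684, M+4 0.3740, M+6 0.2316, M+8 0.0538; the largest is M+4.
P(M+4) = C(4,2) × 0.51839^2 × 0.48161^2 = 6 × 0.26872819 × 0.23194819 = 0.373986 (base)
P(M+2) = C(4,1) × 0.51839^3 × 0.48161^1 = 4 × 0.13930601 × 0.48161 = 0.268365
Relative intensity = 0.268365 / 0.373986 × 100 = 71.8

71.8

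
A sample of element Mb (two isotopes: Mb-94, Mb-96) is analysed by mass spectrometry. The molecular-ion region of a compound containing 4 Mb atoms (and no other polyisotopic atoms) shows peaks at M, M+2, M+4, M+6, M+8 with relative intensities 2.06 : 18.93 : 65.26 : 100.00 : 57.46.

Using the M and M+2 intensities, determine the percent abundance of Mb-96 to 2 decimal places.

69.67%

Let p = fractional abundance of Mb-94. I(M+2)/I(M) = [C(4,1)·p^3·(1−p)] / p^4 = 4·(1−p)/p = 18.93/2.06 = 9.1893
(1−p)/p = 9.1893/4 = 2.2973  ⇒  p = 1/(1 + 2.2973) = 0.3033
Mb-94: 30.33%, Mb-96: 69.67%.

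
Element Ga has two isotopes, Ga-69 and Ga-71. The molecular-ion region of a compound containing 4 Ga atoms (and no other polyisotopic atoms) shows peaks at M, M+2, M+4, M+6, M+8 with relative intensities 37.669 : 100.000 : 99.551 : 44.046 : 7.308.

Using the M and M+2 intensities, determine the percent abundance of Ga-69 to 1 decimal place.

60.1%

Let p = fractional abundance of Ga-69. I(M+2)/I(M) = [C(4,1)·p^3·(1−p)] / p^4 = 4·(1−p)/p = 100.000/37.669 = 2.6547
(1−p)/p = 2.6547/4 = 0.6637  ⇒  p = 1/(1 + 0.6637) = 0.6011
Ga-69: 60.1%, Ga-71: 39.9%.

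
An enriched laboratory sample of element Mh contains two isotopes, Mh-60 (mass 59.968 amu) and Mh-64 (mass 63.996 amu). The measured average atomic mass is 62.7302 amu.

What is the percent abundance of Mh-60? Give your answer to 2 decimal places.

31.43%

Let x be the fractional abundance of Mh-60; then Mh-64 has abundance 1 − x.
59.968·x + 63.996·(1 − x) = 62.7302
(59.968 − 63.996)·x = 62.7302 − 63.996
x = -1.2658 / -4.028 = 0.31425 → 31.43% Mh-60, 68.57% Mh-64.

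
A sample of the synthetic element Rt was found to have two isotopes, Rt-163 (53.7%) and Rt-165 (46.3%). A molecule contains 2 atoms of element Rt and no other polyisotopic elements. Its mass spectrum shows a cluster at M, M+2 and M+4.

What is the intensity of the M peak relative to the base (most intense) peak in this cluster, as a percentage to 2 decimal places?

57.99%

(0.537 + 0.463)^2 gives M 0.2884, M+2 0.4973, M+4 0.2144; the largest is M+2.
P(M+2) = C(2,1) × 0.537^1 × 0.463^1 = 2 × 0.5370 × 0.4630 = 0.497262 (base)
P(M) = C(2,0) × 0.537^2 × 0.463^0 = 1 × 0.288369 × 1.0000 = 0.288369
Relative intensity = 0.288369 / 0.497262 × 100 = 57.99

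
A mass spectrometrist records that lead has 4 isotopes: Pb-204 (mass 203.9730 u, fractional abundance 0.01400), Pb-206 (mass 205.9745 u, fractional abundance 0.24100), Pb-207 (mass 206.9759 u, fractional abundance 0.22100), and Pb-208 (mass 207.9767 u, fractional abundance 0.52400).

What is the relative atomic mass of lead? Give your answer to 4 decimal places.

207.2169 u

The abundance-weighted mean is 0.01400 × 203.9730 + 0.24100 × 205.9745 + 0.22100 × 206.9759 + 0.52400 × 207.9767
= 2.85562 + 49.63985 + 45.74167 + 108.97979 = 207.21693 u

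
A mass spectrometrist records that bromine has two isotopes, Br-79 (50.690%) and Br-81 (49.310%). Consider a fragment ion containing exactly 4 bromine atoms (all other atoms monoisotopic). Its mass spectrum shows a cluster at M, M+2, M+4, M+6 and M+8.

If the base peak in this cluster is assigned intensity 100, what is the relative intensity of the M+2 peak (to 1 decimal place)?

68.5

(0.50690 + 0.49310)^4 gives M 0.0660, M+2 0.2569, M+4 0.3749, M+6 0.2431, M+8 0.0591; the largest is M+4.
P(M+4) = C(4,2) × 0.50690^2 × 0.49310^2 = 6 × 0.25694761 × 0.24314761 = 0.374857 (base)
P(M+2) = C(4,1) × 0.50690^3 × 0.49310^1 = 4 × 0.13024674 × 0.4931 = 0.256899
Relative intensity = 0.256899 / 0.374857 × 100 = 68.5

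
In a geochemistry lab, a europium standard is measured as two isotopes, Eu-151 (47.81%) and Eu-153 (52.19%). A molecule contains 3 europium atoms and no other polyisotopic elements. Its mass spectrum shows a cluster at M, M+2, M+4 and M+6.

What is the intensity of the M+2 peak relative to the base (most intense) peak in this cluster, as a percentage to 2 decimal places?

Binomial terms of (0.4781 + 0.5219)^3: M 0.1093, M+2 0.3579, M+4 0.3907, M+6 0.1422 → M+4 is the base peak.
P(M+4) = C(3,2) × 0.4781^1 × 0.5219^2 = 3 × 0.4781 × 0.27237961 = 0.390674 (base)
P(M+2) = C(3,1) × 0.4781^2 × 0.5219^1 = 3 × 0.22857961 × 0.5219 = 0.357887
Relative intensity = 0.357887 / 0.390674 × 100 = 91.61

91.61%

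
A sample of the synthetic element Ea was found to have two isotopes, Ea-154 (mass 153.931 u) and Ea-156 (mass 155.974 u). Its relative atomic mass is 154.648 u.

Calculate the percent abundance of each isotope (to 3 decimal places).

Let x be the fractional abundance of Ea-154; then Ea-156 has abundance 1 − x.
153.931·x + 155.974·(1 − x) = 154.648
(153.931 − 155.974)·x = 154.648 − 155.974
x = -1.326 / -2.043 = 0.64905 → 64.905% Ea-154, 35.095% Ea-156.

Ea-154: 64.905%, Ea-156: 35.095%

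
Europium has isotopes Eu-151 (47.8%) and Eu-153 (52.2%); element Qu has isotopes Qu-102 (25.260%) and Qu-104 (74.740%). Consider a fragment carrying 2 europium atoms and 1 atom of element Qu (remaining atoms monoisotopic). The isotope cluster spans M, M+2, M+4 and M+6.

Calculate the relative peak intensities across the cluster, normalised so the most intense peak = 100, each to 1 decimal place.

Europium pattern (n=2): 0.228484 : 0.499032 : 0.272484
Element Qu pattern (n=1): 0.2526 : 0.7474
Convolve the two distributions (both contribute in 2-u steps):
  M: 0.228484×0.2526 = 0.057715
  M+2: 0.228484×0.7474 + 0.499032×0.2526 = 0.296824
  M+4: 0.499032×0.7474 + 0.272484×0.2526 = 0.441806
  M+6: 0.272484×0.7474 = 0.203655
Scale to base peak (0.441806) = 100: 13.1 : 67.2 : 100.0 : 46.1

13.1 : 67.2 : 100.0 : 46.1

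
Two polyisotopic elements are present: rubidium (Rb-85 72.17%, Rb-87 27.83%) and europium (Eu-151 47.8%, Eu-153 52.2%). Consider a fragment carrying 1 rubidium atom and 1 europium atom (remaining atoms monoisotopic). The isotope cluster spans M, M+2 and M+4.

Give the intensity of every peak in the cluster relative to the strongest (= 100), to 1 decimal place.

Rubidium pattern (n=1): 0.7217 : 0.2783
Europium pattern (n=1): 0.4780 : 0.5220
Convolve the two distributions (both contribute in 2-u steps):
  M: 0.7217×0.4780 = 0.344973
  M+2: 0.7217×0.5220 + 0.2783×0.4780 = 0.509755
  M+4: 0.2783×0.5220 = 0.145273
Scale to base peak (0.509755) = 100: 67.7 : 100.0 : 28.5

67.7 : 100.0 : 28.5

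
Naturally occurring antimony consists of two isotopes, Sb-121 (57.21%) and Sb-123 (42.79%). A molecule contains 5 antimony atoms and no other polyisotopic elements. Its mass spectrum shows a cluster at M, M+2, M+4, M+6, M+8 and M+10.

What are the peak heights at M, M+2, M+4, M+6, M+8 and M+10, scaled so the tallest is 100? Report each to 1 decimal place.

17.9 : 66.8 : 100.0 : 74.8 : 28.0 : 4.2

The 5 Sb atoms are independent, so intensities follow the terms of (0.5721 + 0.4279)^5.
P(M) = 0.5721^5 = 0.061286
P(M+2) = 5 × 0.5721^4 × 0.4279^1 = 0.229192
P(M+4) = 10 × 0.5721^3 × 0.4279^2 = 0.342847
P(M+6) = 10 × 0.5721^2 × 0.4279^3 = 0.256431
P(M+8) = 5 × 0.5721^1 × 0.4279^4 = 0.095898
P(M+10) = 0.4279^5 = 0.014345
The M+4 peak is largest (0.342847); scaling to 100 gives 17.9 : 66.8 : 100.0 : 74.8 : 28.0 : 4.2.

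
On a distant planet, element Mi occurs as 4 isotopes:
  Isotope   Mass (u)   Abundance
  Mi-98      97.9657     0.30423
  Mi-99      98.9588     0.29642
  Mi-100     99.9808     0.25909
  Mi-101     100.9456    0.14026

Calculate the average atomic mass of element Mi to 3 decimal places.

Average mass = Σ (abundance × isotope mass) = 0.30423 × 97.9657 + 0.29642 × 98.9588 + 0.25909 × 99.9808 + 0.14026 × 100.9456
= 29.80410 + 29.33337 + 25.90403 + 14.15863 = 99.20013 u

99.200 u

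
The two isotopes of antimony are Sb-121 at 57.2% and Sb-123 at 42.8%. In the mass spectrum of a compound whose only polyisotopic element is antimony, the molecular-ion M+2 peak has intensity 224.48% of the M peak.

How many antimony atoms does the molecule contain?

3

For n independent Sb atoms, I(M+2)/I(M) = n · (abundance Sb-123) / (abundance Sb-121) = n · 0.428/0.572.
n = 2.2448 × 0.572/0.428 = 3.00 ≈ 3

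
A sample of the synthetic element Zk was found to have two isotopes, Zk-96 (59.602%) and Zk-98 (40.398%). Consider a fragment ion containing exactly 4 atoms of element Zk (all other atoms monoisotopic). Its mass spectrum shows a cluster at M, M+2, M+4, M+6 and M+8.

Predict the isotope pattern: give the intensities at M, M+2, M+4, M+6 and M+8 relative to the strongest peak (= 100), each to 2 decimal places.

Expanding (0.59602 + 0.40398)^4:
P(M) = 0.59602^4 = 0.126195
P(M+2) = 4 × 0.59602^3 × 0.40398^1 = 0.342139
P(M+4) = 6 × 0.59602^2 × 0.40398^2 = 0.347851
P(M+6) = 4 × 0.59602^1 × 0.40398^3 = 0.157181
P(M+8) = 0.40398^4 = 0.026634
The M+4 peak is largest (0.347851); scaling to 100 gives 36.28 : 98.36 : 100.00 : 45.19 : 7.66.

36.28 : 98.36 : 100.00 : 45.19 : 7.66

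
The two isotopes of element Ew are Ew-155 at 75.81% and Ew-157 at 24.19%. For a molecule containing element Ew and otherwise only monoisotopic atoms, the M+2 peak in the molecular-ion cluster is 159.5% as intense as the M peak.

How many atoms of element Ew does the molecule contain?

For n independent Ew atoms, I(M+2)/I(M) = n · (abundance Ew-157) / (abundance Ew-155) = n · 0.2419/0.7581.
n = 1.595 × 0.7581/0.2419 = 5.00 ≈ 5

5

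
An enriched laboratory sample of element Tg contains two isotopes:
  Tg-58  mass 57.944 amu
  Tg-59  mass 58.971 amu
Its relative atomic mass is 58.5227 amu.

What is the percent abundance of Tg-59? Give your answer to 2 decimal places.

With x = fraction of Tg-58 (so Tg-59 is 1 − x):
57.944·x + 58.971·(1 − x) = 58.5227
(57.944 − 58.971)·x = 58.5227 − 58.971
x = -0.4483 / -1.027 = 0.43651 → 43.65% Tg-58, 56.35% Tg-59.

56.35%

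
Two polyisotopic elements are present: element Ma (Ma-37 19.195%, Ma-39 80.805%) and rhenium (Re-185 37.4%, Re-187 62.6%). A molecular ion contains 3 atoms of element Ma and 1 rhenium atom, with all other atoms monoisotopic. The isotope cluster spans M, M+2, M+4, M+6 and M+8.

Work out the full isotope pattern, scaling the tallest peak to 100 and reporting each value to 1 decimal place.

0.6 : 8.7 : 45.4 : 100.0 : 76.3

Element Ma pattern (n=3): 0.00707236 : 0.08931733 : 0.37599826 : 0.52761205
Rhenium pattern (n=1): 0.3740 : 0.6260
Convolve the two distributions (both contribute in 2-u steps):
  M: 0.00707236×0.3740 = 0.002645
  M+2: 0.00707236×0.6260 + 0.08931733×0.3740 = 0.037832
  M+4: 0.08931733×0.6260 + 0.37599826×0.3740 = 0.196536
  M+6: 0.37599826×0.6260 + 0.52761205×0.3740 = 0.432702
  M+8: 0.52761205×0.6260 = 0.330285
Scale to base peak (0.432702) = 100: 0.6 : 8.7 : 45.4 : 100.0 : 76.3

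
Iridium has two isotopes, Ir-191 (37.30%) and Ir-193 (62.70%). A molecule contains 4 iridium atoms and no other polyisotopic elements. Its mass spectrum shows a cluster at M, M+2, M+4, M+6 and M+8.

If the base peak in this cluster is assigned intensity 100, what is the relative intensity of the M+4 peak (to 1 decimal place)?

89.2

(0.3730 + 0.6270)^4 gives M 0.0194, M+2 0.1302, M+4 0.3282, M+6 0.3678, M+8 0.1546; the largest is M+6.
P(M+6) = C(4,3) × 0.3730^1 × 0.6270^3 = 4 × 0.3730 × 0.24649188 = 0.367766 (base)
P(M+4) = C(4,2) × 0.3730^2 × 0.6270^2 = 6 × 0.139129 × 0.393129 = 0.328174
Relative intensity = 0.328174 / 0.367766 × 100 = 89.2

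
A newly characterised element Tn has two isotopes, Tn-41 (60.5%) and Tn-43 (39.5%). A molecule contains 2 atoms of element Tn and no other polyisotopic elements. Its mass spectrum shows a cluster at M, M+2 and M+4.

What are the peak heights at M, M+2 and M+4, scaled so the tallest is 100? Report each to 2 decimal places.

The 2 Tn atoms are independent, so intensities follow the terms of (0.605 + 0.395)^2.
P(M) = 0.605^2 = 0.366025
P(M+2) = 2 × 0.605^1 × 0.395^1 = 0.477950
P(M+4) = 0.395^2 = 0.156025
The M+2 peak is largest (0.477950); scaling to 100 gives 76.58 : 100.00 : 32.64.

76.58 : 100.00 : 32.64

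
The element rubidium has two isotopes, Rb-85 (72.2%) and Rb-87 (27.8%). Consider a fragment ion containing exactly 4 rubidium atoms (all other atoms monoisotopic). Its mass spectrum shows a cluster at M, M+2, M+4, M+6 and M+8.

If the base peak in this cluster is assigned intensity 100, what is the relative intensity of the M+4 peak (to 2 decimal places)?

(0.722 + 0.278)^4 gives M 0.2717, M+2 0.4185, M+4 0.2417, M+6 0.0620, M+8 0.0060; the largest is M+2.
P(M+2) = C(4,1) × 0.722^3 × 0.278^1 = 4 × 0.37636705 × 0.2780 = 0.418520 (base)
P(M+4) = C(4,2) × 0.722^2 × 0.278^2 = 6 × 0.521284 × 0.077284 = 0.241721
Relative intensity = 0.241721 / 0.418520 × 100 = 57.76

57.76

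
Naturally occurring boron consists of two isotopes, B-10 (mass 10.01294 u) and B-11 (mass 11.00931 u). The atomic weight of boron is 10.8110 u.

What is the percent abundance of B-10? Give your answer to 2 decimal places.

With x = fraction of B-10 (so B-11 is 1 − x):
10.01294·x + 11.00931·(1 − x) = 10.8110
(10.01294 − 11.00931)·x = 10.8110 − 11.00931
x = -0.19831 / -0.99637 = 0.19903 → 19.90% B-10, 80.10% B-11.

19.90%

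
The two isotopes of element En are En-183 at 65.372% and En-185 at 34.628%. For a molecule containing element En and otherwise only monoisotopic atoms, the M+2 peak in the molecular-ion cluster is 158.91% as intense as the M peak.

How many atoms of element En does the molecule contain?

3

The M+2/M ratio from n En atoms is n · q/p = n · 0.34628/0.65372.
n = 1.5891 × 0.65372/0.34628 = 3.00 ≈ 3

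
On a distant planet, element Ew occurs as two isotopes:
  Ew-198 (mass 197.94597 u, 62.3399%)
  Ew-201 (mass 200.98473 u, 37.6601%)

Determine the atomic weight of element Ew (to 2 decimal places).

Weight each isotope mass by its fractional abundance: 0.623399 × 197.94597 + 0.376601 × 200.98473
= 123.399320 + 75.691050 = 199.090370 u

199.09 u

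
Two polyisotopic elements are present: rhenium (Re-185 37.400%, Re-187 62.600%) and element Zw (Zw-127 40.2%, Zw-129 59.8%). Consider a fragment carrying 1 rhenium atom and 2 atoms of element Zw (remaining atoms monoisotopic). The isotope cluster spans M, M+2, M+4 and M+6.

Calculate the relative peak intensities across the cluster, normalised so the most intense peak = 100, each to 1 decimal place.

13.9 : 64.6 : 100.0 : 51.5

Rhenium pattern (n=1): 0.3740 : 0.6260
Element Zw pattern (n=2): 0.161604 : 0.480792 : 0.357604
Convolve the two distributions (both contribute in 2-u steps):
  M: 0.3740×0.161604 = 0.060440
  M+2: 0.3740×0.480792 + 0.6260×0.161604 = 0.280980
  M+4: 0.3740×0.357604 + 0.6260×0.480792 = 0.434720
  M+6: 0.6260×0.357604 = 0.223860
Scale to base peak (0.434720) = 100: 13.9 : 64.6 : 100.0 : 51.5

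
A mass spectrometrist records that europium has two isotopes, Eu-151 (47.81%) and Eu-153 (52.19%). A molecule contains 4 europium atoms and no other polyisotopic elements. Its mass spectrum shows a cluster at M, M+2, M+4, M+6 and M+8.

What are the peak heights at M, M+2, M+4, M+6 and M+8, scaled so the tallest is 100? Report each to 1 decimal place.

14.0 : 61.1 : 100.0 : 72.8 : 19.9

The 4 Eu atoms are independent, so intensities follow the terms of (0.4781 + 0.5219)^4.
P(M) = 0.4781^4 = 0.052249
P(M+2) = 4 × 0.4781^3 × 0.5219^1 = 0.228141
P(M+4) = 6 × 0.4781^2 × 0.5219^2 = 0.373563
P(M+6) = 4 × 0.4781^1 × 0.5219^3 = 0.271857
P(M+8) = 0.5219^4 = 0.074191
The M+4 peak is largest (0.373563); scaling to 100 gives 14.0 : 61.1 : 100.0 : 72.8 : 19.9.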